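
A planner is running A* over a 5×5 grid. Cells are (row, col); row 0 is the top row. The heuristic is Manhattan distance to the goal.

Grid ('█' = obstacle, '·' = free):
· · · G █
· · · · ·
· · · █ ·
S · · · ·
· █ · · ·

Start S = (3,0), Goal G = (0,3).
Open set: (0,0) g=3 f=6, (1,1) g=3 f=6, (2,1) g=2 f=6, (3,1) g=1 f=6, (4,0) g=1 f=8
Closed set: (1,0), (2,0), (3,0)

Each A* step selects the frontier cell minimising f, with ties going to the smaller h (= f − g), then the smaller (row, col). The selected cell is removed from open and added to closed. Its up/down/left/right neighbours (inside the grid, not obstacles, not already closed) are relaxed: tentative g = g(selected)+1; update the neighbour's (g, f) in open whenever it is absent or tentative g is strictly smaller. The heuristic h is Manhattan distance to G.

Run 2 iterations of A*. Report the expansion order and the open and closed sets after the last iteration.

step 1: expand (0,0) (f=6, h=3) → closed; open now [(0,1) g=4 f=6, (1,1) g=3 f=6, (2,1) g=2 f=6, (3,1) g=1 f=6, (4,0) g=1 f=8]
step 2: expand (0,1) (f=6, h=2) → closed; open now [(0,2) g=5 f=6, (1,1) g=3 f=6, (2,1) g=2 f=6, (3,1) g=1 f=6, (4,0) g=1 f=8]

order=[(0,0) → (0,1)]; open=[(0,2) g=5 f=6, (1,1) g=3 f=6, (2,1) g=2 f=6, (3,1) g=1 f=6, (4,0) g=1 f=8]; closed=[(0,0), (0,1), (1,0), (2,0), (3,0)]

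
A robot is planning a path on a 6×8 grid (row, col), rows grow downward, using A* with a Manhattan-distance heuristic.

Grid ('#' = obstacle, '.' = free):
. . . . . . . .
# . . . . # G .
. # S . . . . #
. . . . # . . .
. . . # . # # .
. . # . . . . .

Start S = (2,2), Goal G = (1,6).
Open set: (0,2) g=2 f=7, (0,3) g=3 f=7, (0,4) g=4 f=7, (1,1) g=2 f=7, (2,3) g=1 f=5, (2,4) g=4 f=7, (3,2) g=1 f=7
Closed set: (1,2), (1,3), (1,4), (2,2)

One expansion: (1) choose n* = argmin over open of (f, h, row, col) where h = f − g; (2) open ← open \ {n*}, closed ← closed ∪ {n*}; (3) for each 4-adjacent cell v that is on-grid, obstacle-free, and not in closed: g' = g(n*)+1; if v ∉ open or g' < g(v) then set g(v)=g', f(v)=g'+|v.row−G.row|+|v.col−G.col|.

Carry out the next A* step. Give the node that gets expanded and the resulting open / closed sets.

step 1: expand (2,3) (f=5, h=4) → closed; open now [(0,2) g=2 f=7, (0,3) g=3 f=7, (0,4) g=4 f=7, (1,1) g=2 f=7, (2,4) g=2 f=5, (3,2) g=1 f=7, (3,3) g=2 f=7]

expanded=(2,3); open=[(0,2) g=2 f=7, (0,3) g=3 f=7, (0,4) g=4 f=7, (1,1) g=2 f=7, (2,4) g=2 f=5, (3,2) g=1 f=7, (3,3) g=2 f=7]; closed=[(1,2), (1,3), (1,4), (2,2), (2,3)]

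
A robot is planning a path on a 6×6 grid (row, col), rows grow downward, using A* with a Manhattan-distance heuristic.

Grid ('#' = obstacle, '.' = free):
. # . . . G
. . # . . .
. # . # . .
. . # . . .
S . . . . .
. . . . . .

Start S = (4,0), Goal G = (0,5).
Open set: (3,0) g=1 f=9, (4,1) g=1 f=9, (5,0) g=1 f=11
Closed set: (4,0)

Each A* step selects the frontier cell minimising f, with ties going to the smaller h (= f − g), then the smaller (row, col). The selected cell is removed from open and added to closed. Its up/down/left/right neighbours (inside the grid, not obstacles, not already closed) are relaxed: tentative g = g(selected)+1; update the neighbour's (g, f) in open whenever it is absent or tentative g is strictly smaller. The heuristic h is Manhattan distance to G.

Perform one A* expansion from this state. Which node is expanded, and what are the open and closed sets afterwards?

step 1: expand (3,0) (f=9, h=8) → closed; open now [(2,0) g=2 f=9, (3,1) g=2 f=9, (4,1) g=1 f=9, (5,0) g=1 f=11]

expanded=(3,0); open=[(2,0) g=2 f=9, (3,1) g=2 f=9, (4,1) g=1 f=9, (5,0) g=1 f=11]; closed=[(3,0), (4,0)]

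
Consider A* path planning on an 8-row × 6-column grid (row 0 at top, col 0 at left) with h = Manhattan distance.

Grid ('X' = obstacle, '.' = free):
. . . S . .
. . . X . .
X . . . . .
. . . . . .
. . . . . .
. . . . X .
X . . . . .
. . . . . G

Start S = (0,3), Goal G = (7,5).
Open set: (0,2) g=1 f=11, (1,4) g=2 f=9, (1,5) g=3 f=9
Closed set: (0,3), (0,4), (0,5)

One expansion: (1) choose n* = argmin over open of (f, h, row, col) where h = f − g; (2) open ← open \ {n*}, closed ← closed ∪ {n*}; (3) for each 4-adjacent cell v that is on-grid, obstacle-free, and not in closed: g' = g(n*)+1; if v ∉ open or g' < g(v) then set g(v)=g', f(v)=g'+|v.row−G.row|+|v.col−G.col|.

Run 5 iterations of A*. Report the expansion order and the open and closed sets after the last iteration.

step 1: expand (1,5) (f=9, h=6) → closed; open now [(0,2) g=1 f=11, (1,4) g=2 f=9, (2,5) g=4 f=9]
step 2: expand (2,5) (f=9, h=5) → closed; open now [(0,2) g=1 f=11, (1,4) g=2 f=9, (2,4) g=5 f=11, (3,5) g=5 f=9]
step 3: expand (3,5) (f=9, h=4) → closed; open now [(0,2) g=1 f=11, (1,4) g=2 f=9, (2,4) g=5 f=11, (3,4) g=6 f=11, (4,5) g=6 f=9]
step 4: expand (4,5) (f=9, h=3) → closed; open now [(0,2) g=1 f=11, (1,4) g=2 f=9, (2,4) g=5 f=11, (3,4) g=6 f=11, (4,4) g=7 f=11, (5,5) g=7 f=9]
step 5: expand (5,5) (f=9, h=2) → closed; open now [(0,2) g=1 f=11, (1,4) g=2 f=9, (2,4) g=5 f=11, (3,4) g=6 f=11, (4,4) g=7 f=11, (6,5) g=8 f=9]

order=[(1,5) → (2,5) → (3,5) → (4,5) → (5,5)]; open=[(0,2) g=1 f=11, (1,4) g=2 f=9, (2,4) g=5 f=11, (3,4) g=6 f=11, (4,4) g=7 f=11, (6,5) g=8 f=9]; closed=[(0,3), (0,4), (0,5), (1,5), (2,5), (3,5), (4,5), (5,5)]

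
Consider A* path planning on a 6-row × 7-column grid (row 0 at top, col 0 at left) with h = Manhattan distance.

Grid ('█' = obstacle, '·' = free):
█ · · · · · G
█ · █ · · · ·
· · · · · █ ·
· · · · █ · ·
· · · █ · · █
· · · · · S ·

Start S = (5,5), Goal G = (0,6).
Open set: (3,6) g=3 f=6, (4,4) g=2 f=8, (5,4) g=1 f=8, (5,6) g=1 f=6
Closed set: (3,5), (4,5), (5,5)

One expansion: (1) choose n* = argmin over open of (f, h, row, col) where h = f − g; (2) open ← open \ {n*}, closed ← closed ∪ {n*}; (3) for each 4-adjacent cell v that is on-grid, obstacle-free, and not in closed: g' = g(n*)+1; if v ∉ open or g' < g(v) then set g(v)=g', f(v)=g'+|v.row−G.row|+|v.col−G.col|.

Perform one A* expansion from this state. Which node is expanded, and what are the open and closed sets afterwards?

step 1: expand (3,6) (f=6, h=3) → closed; open now [(2,6) g=4 f=6, (4,4) g=2 f=8, (5,4) g=1 f=8, (5,6) g=1 f=6]

expanded=(3,6); open=[(2,6) g=4 f=6, (4,4) g=2 f=8, (5,4) g=1 f=8, (5,6) g=1 f=6]; closed=[(3,5), (3,6), (4,5), (5,5)]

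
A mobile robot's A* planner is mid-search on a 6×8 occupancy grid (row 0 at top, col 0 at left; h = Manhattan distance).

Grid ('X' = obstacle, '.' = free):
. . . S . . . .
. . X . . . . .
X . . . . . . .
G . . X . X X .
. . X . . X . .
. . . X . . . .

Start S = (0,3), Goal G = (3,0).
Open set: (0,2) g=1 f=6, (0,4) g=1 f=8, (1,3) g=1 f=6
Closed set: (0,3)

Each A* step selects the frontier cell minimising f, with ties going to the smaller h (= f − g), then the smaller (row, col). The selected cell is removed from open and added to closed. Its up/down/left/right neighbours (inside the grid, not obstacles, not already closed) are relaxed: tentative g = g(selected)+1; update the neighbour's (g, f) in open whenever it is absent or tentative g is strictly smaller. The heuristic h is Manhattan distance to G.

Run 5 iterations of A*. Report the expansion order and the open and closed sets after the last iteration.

order=[(0,2) → (0,1) → (0,0) → (1,0) → (1,1)]; open=[(0,4) g=1 f=8, (1,3) g=1 f=6, (2,1) g=4 f=6]; closed=[(0,0), (0,1), (0,2), (0,3), (1,0), (1,1)]

step 1: expand (0,2) (f=6, h=5) → closed; open now [(0,1) g=2 f=6, (0,4) g=1 f=8, (1,3) g=1 f=6]
step 2: expand (0,1) (f=6, h=4) → closed; open now [(0,0) g=3 f=6, (0,4) g=1 f=8, (1,1) g=3 f=6, (1,3) g=1 f=6]
step 3: expand (0,0) (f=6, h=3) → closed; open now [(0,4) g=1 f=8, (1,0) g=4 f=6, (1,1) g=3 f=6, (1,3) g=1 f=6]
step 4: expand (1,0) (f=6, h=2) → closed; open now [(0,4) g=1 f=8, (1,1) g=3 f=6, (1,3) g=1 f=6]
step 5: expand (1,1) (f=6, h=3) → closed; open now [(0,4) g=1 f=8, (1,3) g=1 f=6, (2,1) g=4 f=6]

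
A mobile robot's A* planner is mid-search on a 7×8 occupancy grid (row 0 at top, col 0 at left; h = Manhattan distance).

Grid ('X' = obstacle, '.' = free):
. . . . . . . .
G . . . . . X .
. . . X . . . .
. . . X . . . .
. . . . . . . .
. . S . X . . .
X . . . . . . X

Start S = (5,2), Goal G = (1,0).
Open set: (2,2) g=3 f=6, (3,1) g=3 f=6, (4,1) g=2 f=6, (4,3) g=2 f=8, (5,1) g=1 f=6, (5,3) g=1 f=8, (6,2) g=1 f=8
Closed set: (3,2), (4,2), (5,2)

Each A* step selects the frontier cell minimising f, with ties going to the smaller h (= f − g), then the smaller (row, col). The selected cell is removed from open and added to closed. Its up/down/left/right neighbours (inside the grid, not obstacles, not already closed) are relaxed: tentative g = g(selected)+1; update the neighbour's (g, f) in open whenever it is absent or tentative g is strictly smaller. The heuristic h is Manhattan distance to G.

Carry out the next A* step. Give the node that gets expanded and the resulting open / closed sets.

step 1: expand (2,2) (f=6, h=3) → closed; open now [(1,2) g=4 f=6, (2,1) g=4 f=6, (3,1) g=3 f=6, (4,1) g=2 f=6, (4,3) g=2 f=8, (5,1) g=1 f=6, (5,3) g=1 f=8, (6,2) g=1 f=8]

expanded=(2,2); open=[(1,2) g=4 f=6, (2,1) g=4 f=6, (3,1) g=3 f=6, (4,1) g=2 f=6, (4,3) g=2 f=8, (5,1) g=1 f=6, (5,3) g=1 f=8, (6,2) g=1 f=8]; closed=[(2,2), (3,2), (4,2), (5,2)]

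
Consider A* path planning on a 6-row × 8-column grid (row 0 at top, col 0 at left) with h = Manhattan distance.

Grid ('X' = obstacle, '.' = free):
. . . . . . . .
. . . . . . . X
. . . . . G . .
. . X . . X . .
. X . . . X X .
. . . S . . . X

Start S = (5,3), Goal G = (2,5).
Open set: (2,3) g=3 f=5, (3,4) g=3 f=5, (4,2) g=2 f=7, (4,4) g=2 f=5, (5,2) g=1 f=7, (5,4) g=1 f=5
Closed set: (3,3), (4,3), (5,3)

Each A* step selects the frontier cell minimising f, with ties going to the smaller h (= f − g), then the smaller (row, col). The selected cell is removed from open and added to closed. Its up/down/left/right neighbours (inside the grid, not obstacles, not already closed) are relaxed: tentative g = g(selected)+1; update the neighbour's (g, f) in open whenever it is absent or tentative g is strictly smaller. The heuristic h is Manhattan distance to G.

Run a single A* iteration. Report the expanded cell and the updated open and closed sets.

expanded=(2,3); open=[(1,3) g=4 f=7, (2,2) g=4 f=7, (2,4) g=4 f=5, (3,4) g=3 f=5, (4,2) g=2 f=7, (4,4) g=2 f=5, (5,2) g=1 f=7, (5,4) g=1 f=5]; closed=[(2,3), (3,3), (4,3), (5,3)]

step 1: expand (2,3) (f=5, h=2) → closed; open now [(1,3) g=4 f=7, (2,2) g=4 f=7, (2,4) g=4 f=5, (3,4) g=3 f=5, (4,2) g=2 f=7, (4,4) g=2 f=5, (5,2) g=1 f=7, (5,4) g=1 f=5]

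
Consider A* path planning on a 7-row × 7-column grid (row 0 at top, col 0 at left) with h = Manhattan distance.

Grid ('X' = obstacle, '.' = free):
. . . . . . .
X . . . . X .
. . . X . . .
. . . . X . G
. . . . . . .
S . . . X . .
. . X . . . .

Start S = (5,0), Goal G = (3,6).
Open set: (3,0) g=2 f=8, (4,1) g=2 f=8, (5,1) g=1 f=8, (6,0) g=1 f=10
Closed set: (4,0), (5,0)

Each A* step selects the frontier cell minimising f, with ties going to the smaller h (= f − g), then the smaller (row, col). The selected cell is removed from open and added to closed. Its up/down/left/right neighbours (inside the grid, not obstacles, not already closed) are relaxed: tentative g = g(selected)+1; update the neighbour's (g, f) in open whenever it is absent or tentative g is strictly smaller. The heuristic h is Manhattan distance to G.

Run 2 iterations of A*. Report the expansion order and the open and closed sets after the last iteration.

order=[(3,0) → (3,1)]; open=[(2,0) g=3 f=10, (2,1) g=4 f=10, (3,2) g=4 f=8, (4,1) g=2 f=8, (5,1) g=1 f=8, (6,0) g=1 f=10]; closed=[(3,0), (3,1), (4,0), (5,0)]

step 1: expand (3,0) (f=8, h=6) → closed; open now [(2,0) g=3 f=10, (3,1) g=3 f=8, (4,1) g=2 f=8, (5,1) g=1 f=8, (6,0) g=1 f=10]
step 2: expand (3,1) (f=8, h=5) → closed; open now [(2,0) g=3 f=10, (2,1) g=4 f=10, (3,2) g=4 f=8, (4,1) g=2 f=8, (5,1) g=1 f=8, (6,0) g=1 f=10]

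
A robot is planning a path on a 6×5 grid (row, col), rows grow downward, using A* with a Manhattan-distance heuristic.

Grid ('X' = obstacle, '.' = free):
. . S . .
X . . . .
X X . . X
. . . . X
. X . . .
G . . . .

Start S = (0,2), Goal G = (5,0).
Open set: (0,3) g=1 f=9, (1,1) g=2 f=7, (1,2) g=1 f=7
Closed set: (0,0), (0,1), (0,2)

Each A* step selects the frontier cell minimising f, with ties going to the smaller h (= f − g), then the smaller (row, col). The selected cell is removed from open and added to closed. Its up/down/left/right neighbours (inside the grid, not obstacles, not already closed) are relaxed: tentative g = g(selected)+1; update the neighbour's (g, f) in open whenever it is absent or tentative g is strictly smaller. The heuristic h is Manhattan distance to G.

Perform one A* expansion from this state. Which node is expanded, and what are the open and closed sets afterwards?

step 1: expand (1,1) (f=7, h=5) → closed; open now [(0,3) g=1 f=9, (1,2) g=1 f=7]

expanded=(1,1); open=[(0,3) g=1 f=9, (1,2) g=1 f=7]; closed=[(0,0), (0,1), (0,2), (1,1)]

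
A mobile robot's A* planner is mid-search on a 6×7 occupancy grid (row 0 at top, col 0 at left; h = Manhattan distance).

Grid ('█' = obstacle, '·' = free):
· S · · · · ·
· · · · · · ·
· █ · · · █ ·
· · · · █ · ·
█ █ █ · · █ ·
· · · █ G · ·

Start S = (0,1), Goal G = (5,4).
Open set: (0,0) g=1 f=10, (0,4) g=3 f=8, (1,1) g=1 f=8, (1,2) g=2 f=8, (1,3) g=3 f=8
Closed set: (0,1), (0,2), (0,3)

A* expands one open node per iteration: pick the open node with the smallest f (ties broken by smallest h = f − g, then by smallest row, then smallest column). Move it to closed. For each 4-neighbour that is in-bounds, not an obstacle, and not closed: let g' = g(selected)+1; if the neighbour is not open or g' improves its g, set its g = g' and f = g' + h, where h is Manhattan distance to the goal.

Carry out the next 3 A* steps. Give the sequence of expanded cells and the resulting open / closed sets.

order=[(0,4) → (1,4) → (2,4)]; open=[(0,0) g=1 f=10, (0,5) g=4 f=10, (1,1) g=1 f=8, (1,2) g=2 f=8, (1,3) g=3 f=8, (1,5) g=5 f=10, (2,3) g=6 f=10]; closed=[(0,1), (0,2), (0,3), (0,4), (1,4), (2,4)]

step 1: expand (0,4) (f=8, h=5) → closed; open now [(0,0) g=1 f=10, (0,5) g=4 f=10, (1,1) g=1 f=8, (1,2) g=2 f=8, (1,3) g=3 f=8, (1,4) g=4 f=8]
step 2: expand (1,4) (f=8, h=4) → closed; open now [(0,0) g=1 f=10, (0,5) g=4 f=10, (1,1) g=1 f=8, (1,2) g=2 f=8, (1,3) g=3 f=8, (1,5) g=5 f=10, (2,4) g=5 f=8]
step 3: expand (2,4) (f=8, h=3) → closed; open now [(0,0) g=1 f=10, (0,5) g=4 f=10, (1,1) g=1 f=8, (1,2) g=2 f=8, (1,3) g=3 f=8, (1,5) g=5 f=10, (2,3) g=6 f=10]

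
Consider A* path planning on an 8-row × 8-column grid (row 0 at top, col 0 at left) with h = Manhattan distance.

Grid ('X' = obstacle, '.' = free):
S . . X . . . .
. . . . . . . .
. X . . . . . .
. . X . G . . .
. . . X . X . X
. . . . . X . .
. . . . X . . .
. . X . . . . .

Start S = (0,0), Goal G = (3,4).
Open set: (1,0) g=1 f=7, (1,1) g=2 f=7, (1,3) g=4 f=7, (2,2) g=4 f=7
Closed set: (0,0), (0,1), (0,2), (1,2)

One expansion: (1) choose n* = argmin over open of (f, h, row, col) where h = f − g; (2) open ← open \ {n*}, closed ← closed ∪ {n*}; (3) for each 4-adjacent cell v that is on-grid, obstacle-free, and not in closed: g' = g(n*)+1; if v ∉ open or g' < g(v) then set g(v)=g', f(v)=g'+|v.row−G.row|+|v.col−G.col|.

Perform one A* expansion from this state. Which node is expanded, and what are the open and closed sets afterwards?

step 1: expand (1,3) (f=7, h=3) → closed; open now [(1,0) g=1 f=7, (1,1) g=2 f=7, (1,4) g=5 f=7, (2,2) g=4 f=7, (2,3) g=5 f=7]

expanded=(1,3); open=[(1,0) g=1 f=7, (1,1) g=2 f=7, (1,4) g=5 f=7, (2,2) g=4 f=7, (2,3) g=5 f=7]; closed=[(0,0), (0,1), (0,2), (1,2), (1,3)]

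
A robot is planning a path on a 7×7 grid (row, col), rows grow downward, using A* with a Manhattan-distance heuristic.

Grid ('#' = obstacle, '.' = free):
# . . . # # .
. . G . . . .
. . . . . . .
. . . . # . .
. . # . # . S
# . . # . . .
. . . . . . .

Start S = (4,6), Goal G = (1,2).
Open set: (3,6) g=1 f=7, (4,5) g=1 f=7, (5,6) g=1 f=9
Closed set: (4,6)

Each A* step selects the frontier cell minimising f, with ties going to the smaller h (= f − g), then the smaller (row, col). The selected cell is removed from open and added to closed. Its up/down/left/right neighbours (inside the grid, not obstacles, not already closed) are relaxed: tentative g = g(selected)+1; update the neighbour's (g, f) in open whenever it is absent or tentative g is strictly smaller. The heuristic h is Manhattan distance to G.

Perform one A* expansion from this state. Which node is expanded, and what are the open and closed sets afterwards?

step 1: expand (3,6) (f=7, h=6) → closed; open now [(2,6) g=2 f=7, (3,5) g=2 f=7, (4,5) g=1 f=7, (5,6) g=1 f=9]

expanded=(3,6); open=[(2,6) g=2 f=7, (3,5) g=2 f=7, (4,5) g=1 f=7, (5,6) g=1 f=9]; closed=[(3,6), (4,6)]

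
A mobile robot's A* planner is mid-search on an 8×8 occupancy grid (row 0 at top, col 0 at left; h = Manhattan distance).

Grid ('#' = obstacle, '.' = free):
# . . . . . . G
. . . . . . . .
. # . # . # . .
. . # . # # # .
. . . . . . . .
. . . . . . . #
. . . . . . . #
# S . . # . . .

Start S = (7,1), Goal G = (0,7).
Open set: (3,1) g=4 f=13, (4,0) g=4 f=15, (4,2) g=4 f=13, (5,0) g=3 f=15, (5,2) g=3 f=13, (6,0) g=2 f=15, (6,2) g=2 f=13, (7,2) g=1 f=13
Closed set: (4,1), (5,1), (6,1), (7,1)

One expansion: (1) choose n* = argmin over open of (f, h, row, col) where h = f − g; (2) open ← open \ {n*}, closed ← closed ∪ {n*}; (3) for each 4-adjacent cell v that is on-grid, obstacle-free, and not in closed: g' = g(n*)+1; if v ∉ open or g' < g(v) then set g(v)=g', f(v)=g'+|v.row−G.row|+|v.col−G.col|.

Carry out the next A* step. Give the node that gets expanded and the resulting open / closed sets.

expanded=(3,1); open=[(3,0) g=5 f=15, (4,0) g=4 f=15, (4,2) g=4 f=13, (5,0) g=3 f=15, (5,2) g=3 f=13, (6,0) g=2 f=15, (6,2) g=2 f=13, (7,2) g=1 f=13]; closed=[(3,1), (4,1), (5,1), (6,1), (7,1)]

step 1: expand (3,1) (f=13, h=9) → closed; open now [(3,0) g=5 f=15, (4,0) g=4 f=15, (4,2) g=4 f=13, (5,0) g=3 f=15, (5,2) g=3 f=13, (6,0) g=2 f=15, (6,2) g=2 f=13, (7,2) g=1 f=13]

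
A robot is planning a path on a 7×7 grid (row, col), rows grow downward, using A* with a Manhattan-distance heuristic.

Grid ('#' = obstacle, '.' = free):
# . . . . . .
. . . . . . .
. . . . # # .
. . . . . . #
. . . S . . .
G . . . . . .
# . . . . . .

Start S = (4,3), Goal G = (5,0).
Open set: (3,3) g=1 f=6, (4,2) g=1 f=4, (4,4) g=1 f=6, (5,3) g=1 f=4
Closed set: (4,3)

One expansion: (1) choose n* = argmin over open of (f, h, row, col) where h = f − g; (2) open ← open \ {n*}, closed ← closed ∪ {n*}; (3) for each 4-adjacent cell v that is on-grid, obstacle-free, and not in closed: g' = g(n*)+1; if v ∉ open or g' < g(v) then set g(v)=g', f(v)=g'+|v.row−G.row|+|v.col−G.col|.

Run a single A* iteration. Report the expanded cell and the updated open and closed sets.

expanded=(4,2); open=[(3,2) g=2 f=6, (3,3) g=1 f=6, (4,1) g=2 f=4, (4,4) g=1 f=6, (5,2) g=2 f=4, (5,3) g=1 f=4]; closed=[(4,2), (4,3)]

step 1: expand (4,2) (f=4, h=3) → closed; open now [(3,2) g=2 f=6, (3,3) g=1 f=6, (4,1) g=2 f=4, (4,4) g=1 f=6, (5,2) g=2 f=4, (5,3) g=1 f=4]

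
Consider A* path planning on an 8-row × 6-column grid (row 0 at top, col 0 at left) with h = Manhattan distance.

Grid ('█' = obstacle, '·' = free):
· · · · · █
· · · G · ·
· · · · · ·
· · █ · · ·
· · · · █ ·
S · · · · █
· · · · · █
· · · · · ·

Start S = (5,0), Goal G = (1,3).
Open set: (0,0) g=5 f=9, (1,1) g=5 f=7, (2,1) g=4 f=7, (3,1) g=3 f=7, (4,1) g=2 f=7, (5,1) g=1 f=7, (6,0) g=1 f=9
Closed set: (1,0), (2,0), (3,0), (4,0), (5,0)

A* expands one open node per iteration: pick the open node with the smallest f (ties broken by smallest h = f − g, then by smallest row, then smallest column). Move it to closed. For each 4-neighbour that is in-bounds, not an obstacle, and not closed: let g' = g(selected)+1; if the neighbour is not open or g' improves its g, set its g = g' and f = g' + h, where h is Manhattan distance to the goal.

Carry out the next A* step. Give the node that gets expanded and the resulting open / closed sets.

step 1: expand (1,1) (f=7, h=2) → closed; open now [(0,0) g=5 f=9, (0,1) g=6 f=9, (1,2) g=6 f=7, (2,1) g=4 f=7, (3,1) g=3 f=7, (4,1) g=2 f=7, (5,1) g=1 f=7, (6,0) g=1 f=9]

expanded=(1,1); open=[(0,0) g=5 f=9, (0,1) g=6 f=9, (1,2) g=6 f=7, (2,1) g=4 f=7, (3,1) g=3 f=7, (4,1) g=2 f=7, (5,1) g=1 f=7, (6,0) g=1 f=9]; closed=[(1,0), (1,1), (2,0), (3,0), (4,0), (5,0)]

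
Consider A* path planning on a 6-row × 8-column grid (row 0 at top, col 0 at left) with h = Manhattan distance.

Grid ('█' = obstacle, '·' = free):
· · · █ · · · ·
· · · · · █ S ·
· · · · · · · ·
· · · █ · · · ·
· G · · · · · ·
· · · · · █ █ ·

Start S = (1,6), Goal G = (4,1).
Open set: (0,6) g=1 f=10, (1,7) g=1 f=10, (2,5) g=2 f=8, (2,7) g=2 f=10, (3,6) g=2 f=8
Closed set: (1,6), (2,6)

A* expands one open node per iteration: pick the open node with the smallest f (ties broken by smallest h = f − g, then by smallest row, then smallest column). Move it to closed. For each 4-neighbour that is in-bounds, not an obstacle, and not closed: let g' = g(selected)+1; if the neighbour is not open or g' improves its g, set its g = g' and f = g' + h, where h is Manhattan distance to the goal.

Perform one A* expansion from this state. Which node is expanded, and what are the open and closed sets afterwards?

expanded=(2,5); open=[(0,6) g=1 f=10, (1,7) g=1 f=10, (2,4) g=3 f=8, (2,7) g=2 f=10, (3,5) g=3 f=8, (3,6) g=2 f=8]; closed=[(1,6), (2,5), (2,6)]

step 1: expand (2,5) (f=8, h=6) → closed; open now [(0,6) g=1 f=10, (1,7) g=1 f=10, (2,4) g=3 f=8, (2,7) g=2 f=10, (3,5) g=3 f=8, (3,6) g=2 f=8]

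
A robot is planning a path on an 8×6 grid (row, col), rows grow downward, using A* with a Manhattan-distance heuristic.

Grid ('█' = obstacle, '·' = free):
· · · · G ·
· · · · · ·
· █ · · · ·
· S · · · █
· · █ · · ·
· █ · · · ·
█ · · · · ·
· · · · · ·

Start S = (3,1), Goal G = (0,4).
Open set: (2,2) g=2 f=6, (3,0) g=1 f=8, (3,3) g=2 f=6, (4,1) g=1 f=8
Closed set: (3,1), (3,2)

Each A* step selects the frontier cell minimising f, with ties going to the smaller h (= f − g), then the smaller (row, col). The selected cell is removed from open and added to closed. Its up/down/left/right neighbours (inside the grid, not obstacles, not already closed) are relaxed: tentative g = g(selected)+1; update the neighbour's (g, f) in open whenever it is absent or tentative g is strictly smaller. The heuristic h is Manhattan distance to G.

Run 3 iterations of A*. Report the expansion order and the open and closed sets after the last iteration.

order=[(2,2) → (1,2) → (0,2)]; open=[(0,1) g=5 f=8, (0,3) g=5 f=6, (1,1) g=4 f=8, (1,3) g=4 f=6, (2,3) g=3 f=6, (3,0) g=1 f=8, (3,3) g=2 f=6, (4,1) g=1 f=8]; closed=[(0,2), (1,2), (2,2), (3,1), (3,2)]

step 1: expand (2,2) (f=6, h=4) → closed; open now [(1,2) g=3 f=6, (2,3) g=3 f=6, (3,0) g=1 f=8, (3,3) g=2 f=6, (4,1) g=1 f=8]
step 2: expand (1,2) (f=6, h=3) → closed; open now [(0,2) g=4 f=6, (1,1) g=4 f=8, (1,3) g=4 f=6, (2,3) g=3 f=6, (3,0) g=1 f=8, (3,3) g=2 f=6, (4,1) g=1 f=8]
step 3: expand (0,2) (f=6, h=2) → closed; open now [(0,1) g=5 f=8, (0,3) g=5 f=6, (1,1) g=4 f=8, (1,3) g=4 f=6, (2,3) g=3 f=6, (3,0) g=1 f=8, (3,3) g=2 f=6, (4,1) g=1 f=8]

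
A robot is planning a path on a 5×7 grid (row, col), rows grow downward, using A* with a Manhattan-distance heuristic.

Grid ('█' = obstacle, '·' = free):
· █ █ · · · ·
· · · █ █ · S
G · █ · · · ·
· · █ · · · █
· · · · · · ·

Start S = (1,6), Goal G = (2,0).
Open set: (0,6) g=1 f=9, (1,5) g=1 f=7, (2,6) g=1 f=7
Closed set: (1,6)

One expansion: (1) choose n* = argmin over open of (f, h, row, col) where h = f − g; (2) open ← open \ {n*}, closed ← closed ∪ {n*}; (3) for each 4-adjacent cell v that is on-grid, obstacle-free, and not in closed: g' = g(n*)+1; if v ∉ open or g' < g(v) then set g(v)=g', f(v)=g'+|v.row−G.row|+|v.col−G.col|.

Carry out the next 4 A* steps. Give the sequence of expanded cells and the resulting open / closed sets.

order=[(1,5) → (2,5) → (2,4) → (2,3)]; open=[(0,5) g=2 f=9, (0,6) g=1 f=9, (2,6) g=1 f=7, (3,3) g=5 f=9, (3,4) g=4 f=9, (3,5) g=3 f=9]; closed=[(1,5), (1,6), (2,3), (2,4), (2,5)]

step 1: expand (1,5) (f=7, h=6) → closed; open now [(0,5) g=2 f=9, (0,6) g=1 f=9, (2,5) g=2 f=7, (2,6) g=1 f=7]
step 2: expand (2,5) (f=7, h=5) → closed; open now [(0,5) g=2 f=9, (0,6) g=1 f=9, (2,4) g=3 f=7, (2,6) g=1 f=7, (3,5) g=3 f=9]
step 3: expand (2,4) (f=7, h=4) → closed; open now [(0,5) g=2 f=9, (0,6) g=1 f=9, (2,3) g=4 f=7, (2,6) g=1 f=7, (3,4) g=4 f=9, (3,5) g=3 f=9]
step 4: expand (2,3) (f=7, h=3) → closed; open now [(0,5) g=2 f=9, (0,6) g=1 f=9, (2,6) g=1 f=7, (3,3) g=5 f=9, (3,4) g=4 f=9, (3,5) g=3 f=9]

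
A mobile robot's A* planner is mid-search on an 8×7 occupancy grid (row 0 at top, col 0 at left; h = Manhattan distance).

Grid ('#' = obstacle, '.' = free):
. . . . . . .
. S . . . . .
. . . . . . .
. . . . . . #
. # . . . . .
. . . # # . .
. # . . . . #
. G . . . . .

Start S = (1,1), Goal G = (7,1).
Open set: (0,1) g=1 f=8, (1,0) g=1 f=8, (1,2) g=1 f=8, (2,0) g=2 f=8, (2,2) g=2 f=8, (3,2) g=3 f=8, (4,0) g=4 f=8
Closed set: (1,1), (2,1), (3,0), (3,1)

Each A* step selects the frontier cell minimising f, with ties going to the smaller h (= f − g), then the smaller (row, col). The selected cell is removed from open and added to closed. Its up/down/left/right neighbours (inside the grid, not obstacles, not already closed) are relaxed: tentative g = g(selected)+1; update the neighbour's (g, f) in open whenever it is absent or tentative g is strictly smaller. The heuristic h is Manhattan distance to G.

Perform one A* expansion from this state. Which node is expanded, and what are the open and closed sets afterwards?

expanded=(4,0); open=[(0,1) g=1 f=8, (1,0) g=1 f=8, (1,2) g=1 f=8, (2,0) g=2 f=8, (2,2) g=2 f=8, (3,2) g=3 f=8, (5,0) g=5 f=8]; closed=[(1,1), (2,1), (3,0), (3,1), (4,0)]

step 1: expand (4,0) (f=8, h=4) → closed; open now [(0,1) g=1 f=8, (1,0) g=1 f=8, (1,2) g=1 f=8, (2,0) g=2 f=8, (2,2) g=2 f=8, (3,2) g=3 f=8, (5,0) g=5 f=8]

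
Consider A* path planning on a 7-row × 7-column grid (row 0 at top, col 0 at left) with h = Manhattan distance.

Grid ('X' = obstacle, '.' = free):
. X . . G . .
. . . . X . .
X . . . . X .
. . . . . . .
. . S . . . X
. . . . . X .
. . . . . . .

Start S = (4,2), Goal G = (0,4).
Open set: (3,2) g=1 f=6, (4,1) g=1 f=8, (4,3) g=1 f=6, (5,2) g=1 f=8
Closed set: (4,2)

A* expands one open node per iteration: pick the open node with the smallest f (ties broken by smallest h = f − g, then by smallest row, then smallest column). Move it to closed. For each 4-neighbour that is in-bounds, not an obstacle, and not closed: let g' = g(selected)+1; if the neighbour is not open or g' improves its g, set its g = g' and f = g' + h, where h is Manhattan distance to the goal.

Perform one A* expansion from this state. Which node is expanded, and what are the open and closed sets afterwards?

expanded=(3,2); open=[(2,2) g=2 f=6, (3,1) g=2 f=8, (3,3) g=2 f=6, (4,1) g=1 f=8, (4,3) g=1 f=6, (5,2) g=1 f=8]; closed=[(3,2), (4,2)]

step 1: expand (3,2) (f=6, h=5) → closed; open now [(2,2) g=2 f=6, (3,1) g=2 f=8, (3,3) g=2 f=6, (4,1) g=1 f=8, (4,3) g=1 f=6, (5,2) g=1 f=8]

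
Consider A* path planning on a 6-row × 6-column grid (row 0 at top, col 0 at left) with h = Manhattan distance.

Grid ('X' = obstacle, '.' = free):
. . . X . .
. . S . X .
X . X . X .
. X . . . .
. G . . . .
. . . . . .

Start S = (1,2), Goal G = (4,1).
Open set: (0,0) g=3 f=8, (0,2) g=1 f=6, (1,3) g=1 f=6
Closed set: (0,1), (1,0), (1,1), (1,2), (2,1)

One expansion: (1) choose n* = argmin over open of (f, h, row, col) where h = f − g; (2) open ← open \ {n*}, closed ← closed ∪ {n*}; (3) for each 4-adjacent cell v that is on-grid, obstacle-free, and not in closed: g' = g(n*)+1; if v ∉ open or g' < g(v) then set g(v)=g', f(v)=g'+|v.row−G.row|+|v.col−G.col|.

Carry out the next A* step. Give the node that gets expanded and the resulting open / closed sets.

step 1: expand (0,2) (f=6, h=5) → closed; open now [(0,0) g=3 f=8, (1,3) g=1 f=6]

expanded=(0,2); open=[(0,0) g=3 f=8, (1,3) g=1 f=6]; closed=[(0,1), (0,2), (1,0), (1,1), (1,2), (2,1)]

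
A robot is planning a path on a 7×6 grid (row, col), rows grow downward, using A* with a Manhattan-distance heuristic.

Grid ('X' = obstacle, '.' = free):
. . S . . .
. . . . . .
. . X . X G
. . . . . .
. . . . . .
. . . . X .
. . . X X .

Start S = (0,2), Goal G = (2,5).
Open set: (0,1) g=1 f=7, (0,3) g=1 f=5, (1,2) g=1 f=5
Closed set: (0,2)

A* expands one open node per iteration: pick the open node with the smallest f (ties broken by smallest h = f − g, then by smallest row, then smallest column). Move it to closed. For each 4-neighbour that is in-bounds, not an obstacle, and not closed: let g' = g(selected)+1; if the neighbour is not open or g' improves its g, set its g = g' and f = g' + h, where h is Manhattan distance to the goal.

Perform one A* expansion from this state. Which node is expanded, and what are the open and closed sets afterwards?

step 1: expand (0,3) (f=5, h=4) → closed; open now [(0,1) g=1 f=7, (0,4) g=2 f=5, (1,2) g=1 f=5, (1,3) g=2 f=5]

expanded=(0,3); open=[(0,1) g=1 f=7, (0,4) g=2 f=5, (1,2) g=1 f=5, (1,3) g=2 f=5]; closed=[(0,2), (0,3)]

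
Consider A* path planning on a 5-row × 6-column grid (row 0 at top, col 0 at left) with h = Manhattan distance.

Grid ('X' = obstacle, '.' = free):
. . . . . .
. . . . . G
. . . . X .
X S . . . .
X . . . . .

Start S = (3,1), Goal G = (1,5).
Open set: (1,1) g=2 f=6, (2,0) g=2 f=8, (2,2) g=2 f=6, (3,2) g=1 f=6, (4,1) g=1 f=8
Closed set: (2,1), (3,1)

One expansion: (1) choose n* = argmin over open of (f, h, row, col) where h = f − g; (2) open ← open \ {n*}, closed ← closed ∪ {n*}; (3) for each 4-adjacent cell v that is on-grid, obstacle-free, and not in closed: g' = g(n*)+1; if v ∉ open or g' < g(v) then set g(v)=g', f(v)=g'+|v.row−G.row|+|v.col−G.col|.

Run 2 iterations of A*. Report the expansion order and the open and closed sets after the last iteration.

step 1: expand (1,1) (f=6, h=4) → closed; open now [(0,1) g=3 f=8, (1,0) g=3 f=8, (1,2) g=3 f=6, (2,0) g=2 f=8, (2,2) g=2 f=6, (3,2) g=1 f=6, (4,1) g=1 f=8]
step 2: expand (1,2) (f=6, h=3) → closed; open now [(0,1) g=3 f=8, (0,2) g=4 f=8, (1,0) g=3 f=8, (1,3) g=4 f=6, (2,0) g=2 f=8, (2,2) g=2 f=6, (3,2) g=1 f=6, (4,1) g=1 f=8]

order=[(1,1) → (1,2)]; open=[(0,1) g=3 f=8, (0,2) g=4 f=8, (1,0) g=3 f=8, (1,3) g=4 f=6, (2,0) g=2 f=8, (2,2) g=2 f=6, (3,2) g=1 f=6, (4,1) g=1 f=8]; closed=[(1,1), (1,2), (2,1), (3,1)]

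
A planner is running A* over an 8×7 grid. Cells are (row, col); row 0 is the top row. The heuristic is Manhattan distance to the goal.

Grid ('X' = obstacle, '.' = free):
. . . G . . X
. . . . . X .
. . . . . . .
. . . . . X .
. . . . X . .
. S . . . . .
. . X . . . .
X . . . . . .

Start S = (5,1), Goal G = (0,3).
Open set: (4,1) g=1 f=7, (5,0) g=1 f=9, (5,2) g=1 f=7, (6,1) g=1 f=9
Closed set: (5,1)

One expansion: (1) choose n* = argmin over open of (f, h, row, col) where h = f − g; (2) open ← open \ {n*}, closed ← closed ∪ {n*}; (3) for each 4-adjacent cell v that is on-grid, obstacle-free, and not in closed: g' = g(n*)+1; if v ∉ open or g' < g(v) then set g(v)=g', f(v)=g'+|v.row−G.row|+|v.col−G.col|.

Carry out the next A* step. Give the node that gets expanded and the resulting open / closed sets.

step 1: expand (4,1) (f=7, h=6) → closed; open now [(3,1) g=2 f=7, (4,0) g=2 f=9, (4,2) g=2 f=7, (5,0) g=1 f=9, (5,2) g=1 f=7, (6,1) g=1 f=9]

expanded=(4,1); open=[(3,1) g=2 f=7, (4,0) g=2 f=9, (4,2) g=2 f=7, (5,0) g=1 f=9, (5,2) g=1 f=7, (6,1) g=1 f=9]; closed=[(4,1), (5,1)]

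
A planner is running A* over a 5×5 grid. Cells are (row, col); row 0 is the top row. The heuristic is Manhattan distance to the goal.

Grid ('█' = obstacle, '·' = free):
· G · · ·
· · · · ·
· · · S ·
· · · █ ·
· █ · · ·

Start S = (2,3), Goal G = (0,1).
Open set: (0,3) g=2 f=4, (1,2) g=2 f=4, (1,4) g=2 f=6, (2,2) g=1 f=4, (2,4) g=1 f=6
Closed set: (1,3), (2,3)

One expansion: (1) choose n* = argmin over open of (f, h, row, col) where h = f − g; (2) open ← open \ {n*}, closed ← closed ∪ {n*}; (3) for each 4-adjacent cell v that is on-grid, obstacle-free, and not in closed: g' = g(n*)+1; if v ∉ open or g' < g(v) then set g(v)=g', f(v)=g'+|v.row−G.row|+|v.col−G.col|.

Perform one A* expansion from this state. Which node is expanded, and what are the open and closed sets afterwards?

step 1: expand (0,3) (f=4, h=2) → closed; open now [(0,2) g=3 f=4, (0,4) g=3 f=6, (1,2) g=2 f=4, (1,4) g=2 f=6, (2,2) g=1 f=4, (2,4) g=1 f=6]

expanded=(0,3); open=[(0,2) g=3 f=4, (0,4) g=3 f=6, (1,2) g=2 f=4, (1,4) g=2 f=6, (2,2) g=1 f=4, (2,4) g=1 f=6]; closed=[(0,3), (1,3), (2,3)]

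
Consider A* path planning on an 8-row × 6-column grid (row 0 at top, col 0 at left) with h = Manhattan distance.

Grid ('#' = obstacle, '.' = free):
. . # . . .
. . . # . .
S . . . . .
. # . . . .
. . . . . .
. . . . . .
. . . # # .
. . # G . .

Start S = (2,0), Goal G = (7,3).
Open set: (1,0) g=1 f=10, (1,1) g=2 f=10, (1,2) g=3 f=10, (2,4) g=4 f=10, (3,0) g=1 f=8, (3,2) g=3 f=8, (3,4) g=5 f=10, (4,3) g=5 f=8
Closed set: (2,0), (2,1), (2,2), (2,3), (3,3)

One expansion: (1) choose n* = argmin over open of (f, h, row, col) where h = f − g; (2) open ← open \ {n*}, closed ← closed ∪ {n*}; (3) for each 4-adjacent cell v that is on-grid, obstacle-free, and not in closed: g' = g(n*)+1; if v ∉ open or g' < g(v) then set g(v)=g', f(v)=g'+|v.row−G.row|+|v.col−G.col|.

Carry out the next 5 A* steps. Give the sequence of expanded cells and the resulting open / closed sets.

order=[(4,3) → (5,3) → (3,2) → (4,2) → (5,2)]; open=[(1,0) g=1 f=10, (1,1) g=2 f=10, (1,2) g=3 f=10, (2,4) g=4 f=10, (3,0) g=1 f=8, (3,4) g=5 f=10, (4,1) g=5 f=10, (4,4) g=6 f=10, (5,1) g=6 f=10, (5,4) g=7 f=10, (6,2) g=6 f=8]; closed=[(2,0), (2,1), (2,2), (2,3), (3,2), (3,3), (4,2), (4,3), (5,2), (5,3)]

step 1: expand (4,3) (f=8, h=3) → closed; open now [(1,0) g=1 f=10, (1,1) g=2 f=10, (1,2) g=3 f=10, (2,4) g=4 f=10, (3,0) g=1 f=8, (3,2) g=3 f=8, (3,4) g=5 f=10, (4,2) g=6 f=10, (4,4) g=6 f=10, (5,3) g=6 f=8]
step 2: expand (5,3) (f=8, h=2) → closed; open now [(1,0) g=1 f=10, (1,1) g=2 f=10, (1,2) g=3 f=10, (2,4) g=4 f=10, (3,0) g=1 f=8, (3,2) g=3 f=8, (3,4) g=5 f=10, (4,2) g=6 f=10, (4,4) g=6 f=10, (5,2) g=7 f=10, (5,4) g=7 f=10]
step 3: expand (3,2) (f=8, h=5) → closed; open now [(1,0) g=1 f=10, (1,1) g=2 f=10, (1,2) g=3 f=10, (2,4) g=4 f=10, (3,0) g=1 f=8, (3,4) g=5 f=10, (4,2) g=4 f=8, (4,4) g=6 f=10, (5,2) g=7 f=10, (5,4) g=7 f=10]
step 4: expand (4,2) (f=8, h=4) → closed; open now [(1,0) g=1 f=10, (1,1) g=2 f=10, (1,2) g=3 f=10, (2,4) g=4 f=10, (3,0) g=1 f=8, (3,4) g=5 f=10, (4,1) g=5 f=10, (4,4) g=6 f=10, (5,2) g=5 f=8, (5,4) g=7 f=10]
step 5: expand (5,2) (f=8, h=3) → closed; open now [(1,0) g=1 f=10, (1,1) g=2 f=10, (1,2) g=3 f=10, (2,4) g=4 f=10, (3,0) g=1 f=8, (3,4) g=5 f=10, (4,1) g=5 f=10, (4,4) g=6 f=10, (5,1) g=6 f=10, (5,4) g=7 f=10, (6,2) g=6 f=8]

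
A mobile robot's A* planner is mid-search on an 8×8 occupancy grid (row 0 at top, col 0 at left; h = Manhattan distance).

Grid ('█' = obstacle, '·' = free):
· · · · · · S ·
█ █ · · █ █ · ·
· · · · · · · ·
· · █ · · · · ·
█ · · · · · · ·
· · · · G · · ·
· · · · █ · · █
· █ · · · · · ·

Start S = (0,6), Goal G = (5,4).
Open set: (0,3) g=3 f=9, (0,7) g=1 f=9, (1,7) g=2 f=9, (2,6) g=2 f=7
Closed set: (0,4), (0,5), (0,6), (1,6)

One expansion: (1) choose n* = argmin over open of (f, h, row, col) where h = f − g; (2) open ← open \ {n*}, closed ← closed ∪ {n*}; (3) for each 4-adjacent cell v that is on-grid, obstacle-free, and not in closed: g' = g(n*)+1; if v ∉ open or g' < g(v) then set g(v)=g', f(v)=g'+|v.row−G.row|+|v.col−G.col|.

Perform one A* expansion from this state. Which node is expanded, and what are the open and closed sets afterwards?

expanded=(2,6); open=[(0,3) g=3 f=9, (0,7) g=1 f=9, (1,7) g=2 f=9, (2,5) g=3 f=7, (2,7) g=3 f=9, (3,6) g=3 f=7]; closed=[(0,4), (0,5), (0,6), (1,6), (2,6)]

step 1: expand (2,6) (f=7, h=5) → closed; open now [(0,3) g=3 f=9, (0,7) g=1 f=9, (1,7) g=2 f=9, (2,5) g=3 f=7, (2,7) g=3 f=9, (3,6) g=3 f=7]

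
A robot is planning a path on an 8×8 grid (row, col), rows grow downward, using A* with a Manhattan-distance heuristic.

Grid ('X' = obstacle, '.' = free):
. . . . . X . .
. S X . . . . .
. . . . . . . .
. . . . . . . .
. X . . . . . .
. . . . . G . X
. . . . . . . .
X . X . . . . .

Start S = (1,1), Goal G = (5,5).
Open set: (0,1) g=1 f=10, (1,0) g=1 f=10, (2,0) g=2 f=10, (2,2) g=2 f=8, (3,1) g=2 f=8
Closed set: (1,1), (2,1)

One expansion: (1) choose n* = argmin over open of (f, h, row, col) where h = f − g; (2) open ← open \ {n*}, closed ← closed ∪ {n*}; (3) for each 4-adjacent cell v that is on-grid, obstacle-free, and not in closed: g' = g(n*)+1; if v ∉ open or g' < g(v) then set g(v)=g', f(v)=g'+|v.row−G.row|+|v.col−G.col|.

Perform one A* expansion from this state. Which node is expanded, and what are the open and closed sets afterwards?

step 1: expand (2,2) (f=8, h=6) → closed; open now [(0,1) g=1 f=10, (1,0) g=1 f=10, (2,0) g=2 f=10, (2,3) g=3 f=8, (3,1) g=2 f=8, (3,2) g=3 f=8]

expanded=(2,2); open=[(0,1) g=1 f=10, (1,0) g=1 f=10, (2,0) g=2 f=10, (2,3) g=3 f=8, (3,1) g=2 f=8, (3,2) g=3 f=8]; closed=[(1,1), (2,1), (2,2)]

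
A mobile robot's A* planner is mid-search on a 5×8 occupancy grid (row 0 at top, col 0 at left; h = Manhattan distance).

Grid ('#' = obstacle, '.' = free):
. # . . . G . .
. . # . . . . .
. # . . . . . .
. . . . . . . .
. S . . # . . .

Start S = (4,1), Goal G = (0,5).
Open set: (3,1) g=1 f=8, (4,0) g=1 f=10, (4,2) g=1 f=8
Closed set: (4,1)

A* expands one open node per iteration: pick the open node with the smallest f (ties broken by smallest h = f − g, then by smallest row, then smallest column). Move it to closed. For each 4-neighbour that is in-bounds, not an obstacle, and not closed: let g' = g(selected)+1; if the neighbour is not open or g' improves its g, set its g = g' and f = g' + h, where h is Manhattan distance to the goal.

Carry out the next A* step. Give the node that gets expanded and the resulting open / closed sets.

expanded=(3,1); open=[(3,0) g=2 f=10, (3,2) g=2 f=8, (4,0) g=1 f=10, (4,2) g=1 f=8]; closed=[(3,1), (4,1)]

step 1: expand (3,1) (f=8, h=7) → closed; open now [(3,0) g=2 f=10, (3,2) g=2 f=8, (4,0) g=1 f=10, (4,2) g=1 f=8]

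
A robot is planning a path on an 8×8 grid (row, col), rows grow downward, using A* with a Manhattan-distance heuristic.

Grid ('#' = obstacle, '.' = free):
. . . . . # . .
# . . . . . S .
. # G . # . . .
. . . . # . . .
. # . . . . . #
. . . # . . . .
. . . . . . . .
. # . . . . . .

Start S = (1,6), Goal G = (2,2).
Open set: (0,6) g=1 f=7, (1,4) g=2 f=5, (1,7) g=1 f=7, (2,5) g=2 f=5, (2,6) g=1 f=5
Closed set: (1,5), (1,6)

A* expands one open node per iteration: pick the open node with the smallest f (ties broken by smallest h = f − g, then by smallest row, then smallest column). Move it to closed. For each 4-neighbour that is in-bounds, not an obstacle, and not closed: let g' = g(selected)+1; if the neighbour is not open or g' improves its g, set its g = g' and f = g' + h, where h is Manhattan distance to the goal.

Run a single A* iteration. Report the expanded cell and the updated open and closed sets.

expanded=(1,4); open=[(0,4) g=3 f=7, (0,6) g=1 f=7, (1,3) g=3 f=5, (1,7) g=1 f=7, (2,5) g=2 f=5, (2,6) g=1 f=5]; closed=[(1,4), (1,5), (1,6)]

step 1: expand (1,4) (f=5, h=3) → closed; open now [(0,4) g=3 f=7, (0,6) g=1 f=7, (1,3) g=3 f=5, (1,7) g=1 f=7, (2,5) g=2 f=5, (2,6) g=1 f=5]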